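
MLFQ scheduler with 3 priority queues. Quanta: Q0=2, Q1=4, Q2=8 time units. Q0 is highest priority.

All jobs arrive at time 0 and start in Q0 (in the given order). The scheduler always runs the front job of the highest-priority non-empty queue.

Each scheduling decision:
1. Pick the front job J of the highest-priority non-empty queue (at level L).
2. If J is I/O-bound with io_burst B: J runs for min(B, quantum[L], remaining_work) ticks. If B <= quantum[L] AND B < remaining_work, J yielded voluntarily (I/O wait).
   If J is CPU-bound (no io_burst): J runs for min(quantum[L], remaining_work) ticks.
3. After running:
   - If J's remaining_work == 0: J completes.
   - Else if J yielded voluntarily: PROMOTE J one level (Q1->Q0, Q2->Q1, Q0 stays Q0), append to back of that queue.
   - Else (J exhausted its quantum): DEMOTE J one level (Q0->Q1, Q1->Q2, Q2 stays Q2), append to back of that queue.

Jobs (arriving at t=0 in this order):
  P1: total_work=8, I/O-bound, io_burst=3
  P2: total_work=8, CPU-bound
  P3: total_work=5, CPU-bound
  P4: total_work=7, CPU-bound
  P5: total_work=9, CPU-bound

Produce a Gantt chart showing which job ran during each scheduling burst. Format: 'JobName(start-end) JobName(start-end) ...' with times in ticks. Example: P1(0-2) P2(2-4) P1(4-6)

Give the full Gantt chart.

Answer: P1(0-2) P2(2-4) P3(4-6) P4(6-8) P5(8-10) P1(10-13) P1(13-15) P2(15-19) P3(19-22) P4(22-26) P5(26-30) P1(30-31) P2(31-33) P4(33-34) P5(34-37)

Derivation:
t=0-2: P1@Q0 runs 2, rem=6, quantum used, demote→Q1. Q0=[P2,P3,P4,P5] Q1=[P1] Q2=[]
t=2-4: P2@Q0 runs 2, rem=6, quantum used, demote→Q1. Q0=[P3,P4,P5] Q1=[P1,P2] Q2=[]
t=4-6: P3@Q0 runs 2, rem=3, quantum used, demote→Q1. Q0=[P4,P5] Q1=[P1,P2,P3] Q2=[]
t=6-8: P4@Q0 runs 2, rem=5, quantum used, demote→Q1. Q0=[P5] Q1=[P1,P2,P3,P4] Q2=[]
t=8-10: P5@Q0 runs 2, rem=7, quantum used, demote→Q1. Q0=[] Q1=[P1,P2,P3,P4,P5] Q2=[]
t=10-13: P1@Q1 runs 3, rem=3, I/O yield, promote→Q0. Q0=[P1] Q1=[P2,P3,P4,P5] Q2=[]
t=13-15: P1@Q0 runs 2, rem=1, quantum used, demote→Q1. Q0=[] Q1=[P2,P3,P4,P5,P1] Q2=[]
t=15-19: P2@Q1 runs 4, rem=2, quantum used, demote→Q2. Q0=[] Q1=[P3,P4,P5,P1] Q2=[P2]
t=19-22: P3@Q1 runs 3, rem=0, completes. Q0=[] Q1=[P4,P5,P1] Q2=[P2]
t=22-26: P4@Q1 runs 4, rem=1, quantum used, demote→Q2. Q0=[] Q1=[P5,P1] Q2=[P2,P4]
t=26-30: P5@Q1 runs 4, rem=3, quantum used, demote→Q2. Q0=[] Q1=[P1] Q2=[P2,P4,P5]
t=30-31: P1@Q1 runs 1, rem=0, completes. Q0=[] Q1=[] Q2=[P2,P4,P5]
t=31-33: P2@Q2 runs 2, rem=0, completes. Q0=[] Q1=[] Q2=[P4,P5]
t=33-34: P4@Q2 runs 1, rem=0, completes. Q0=[] Q1=[] Q2=[P5]
t=34-37: P5@Q2 runs 3, rem=0, completes. Q0=[] Q1=[] Q2=[]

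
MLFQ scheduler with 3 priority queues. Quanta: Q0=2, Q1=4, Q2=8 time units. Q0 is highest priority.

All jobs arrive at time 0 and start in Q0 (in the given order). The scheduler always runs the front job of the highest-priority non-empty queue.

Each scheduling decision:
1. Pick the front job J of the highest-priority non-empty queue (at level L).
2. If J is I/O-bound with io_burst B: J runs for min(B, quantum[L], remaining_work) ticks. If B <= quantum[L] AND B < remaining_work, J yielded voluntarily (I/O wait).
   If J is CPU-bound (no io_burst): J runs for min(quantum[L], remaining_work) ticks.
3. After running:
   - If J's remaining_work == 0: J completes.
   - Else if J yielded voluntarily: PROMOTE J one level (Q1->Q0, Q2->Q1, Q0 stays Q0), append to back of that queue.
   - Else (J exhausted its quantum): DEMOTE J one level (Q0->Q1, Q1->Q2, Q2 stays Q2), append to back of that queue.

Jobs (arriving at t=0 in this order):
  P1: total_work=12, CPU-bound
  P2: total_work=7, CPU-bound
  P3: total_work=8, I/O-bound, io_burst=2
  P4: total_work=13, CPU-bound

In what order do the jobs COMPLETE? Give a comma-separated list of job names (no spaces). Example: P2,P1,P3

Answer: P3,P1,P2,P4

Derivation:
t=0-2: P1@Q0 runs 2, rem=10, quantum used, demote→Q1. Q0=[P2,P3,P4] Q1=[P1] Q2=[]
t=2-4: P2@Q0 runs 2, rem=5, quantum used, demote→Q1. Q0=[P3,P4] Q1=[P1,P2] Q2=[]
t=4-6: P3@Q0 runs 2, rem=6, I/O yield, promote→Q0. Q0=[P4,P3] Q1=[P1,P2] Q2=[]
t=6-8: P4@Q0 runs 2, rem=11, quantum used, demote→Q1. Q0=[P3] Q1=[P1,P2,P4] Q2=[]
t=8-10: P3@Q0 runs 2, rem=4, I/O yield, promote→Q0. Q0=[P3] Q1=[P1,P2,P4] Q2=[]
t=10-12: P3@Q0 runs 2, rem=2, I/O yield, promote→Q0. Q0=[P3] Q1=[P1,P2,P4] Q2=[]
t=12-14: P3@Q0 runs 2, rem=0, completes. Q0=[] Q1=[P1,P2,P4] Q2=[]
t=14-18: P1@Q1 runs 4, rem=6, quantum used, demote→Q2. Q0=[] Q1=[P2,P4] Q2=[P1]
t=18-22: P2@Q1 runs 4, rem=1, quantum used, demote→Q2. Q0=[] Q1=[P4] Q2=[P1,P2]
t=22-26: P4@Q1 runs 4, rem=7, quantum used, demote→Q2. Q0=[] Q1=[] Q2=[P1,P2,P4]
t=26-32: P1@Q2 runs 6, rem=0, completes. Q0=[] Q1=[] Q2=[P2,P4]
t=32-33: P2@Q2 runs 1, rem=0, completes. Q0=[] Q1=[] Q2=[P4]
t=33-40: P4@Q2 runs 7, rem=0, completes. Q0=[] Q1=[] Q2=[]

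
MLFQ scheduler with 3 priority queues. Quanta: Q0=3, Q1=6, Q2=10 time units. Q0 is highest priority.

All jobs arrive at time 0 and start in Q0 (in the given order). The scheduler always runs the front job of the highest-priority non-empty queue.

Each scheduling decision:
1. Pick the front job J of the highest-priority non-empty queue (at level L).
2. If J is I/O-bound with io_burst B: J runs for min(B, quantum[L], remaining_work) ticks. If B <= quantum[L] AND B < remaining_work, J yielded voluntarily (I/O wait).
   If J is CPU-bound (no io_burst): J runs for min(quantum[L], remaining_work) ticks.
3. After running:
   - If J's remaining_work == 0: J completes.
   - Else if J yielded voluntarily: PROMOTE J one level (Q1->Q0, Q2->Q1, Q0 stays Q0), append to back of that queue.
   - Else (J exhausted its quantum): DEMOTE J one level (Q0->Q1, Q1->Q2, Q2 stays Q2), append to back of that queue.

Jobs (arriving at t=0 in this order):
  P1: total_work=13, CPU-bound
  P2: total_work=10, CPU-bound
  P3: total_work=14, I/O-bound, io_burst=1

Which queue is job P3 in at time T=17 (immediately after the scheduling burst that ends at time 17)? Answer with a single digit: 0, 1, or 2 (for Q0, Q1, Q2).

t=0-3: P1@Q0 runs 3, rem=10, quantum used, demote→Q1. Q0=[P2,P3] Q1=[P1] Q2=[]
t=3-6: P2@Q0 runs 3, rem=7, quantum used, demote→Q1. Q0=[P3] Q1=[P1,P2] Q2=[]
t=6-7: P3@Q0 runs 1, rem=13, I/O yield, promote→Q0. Q0=[P3] Q1=[P1,P2] Q2=[]
t=7-8: P3@Q0 runs 1, rem=12, I/O yield, promote→Q0. Q0=[P3] Q1=[P1,P2] Q2=[]
t=8-9: P3@Q0 runs 1, rem=11, I/O yield, promote→Q0. Q0=[P3] Q1=[P1,P2] Q2=[]
t=9-10: P3@Q0 runs 1, rem=10, I/O yield, promote→Q0. Q0=[P3] Q1=[P1,P2] Q2=[]
t=10-11: P3@Q0 runs 1, rem=9, I/O yield, promote→Q0. Q0=[P3] Q1=[P1,P2] Q2=[]
t=11-12: P3@Q0 runs 1, rem=8, I/O yield, promote→Q0. Q0=[P3] Q1=[P1,P2] Q2=[]
t=12-13: P3@Q0 runs 1, rem=7, I/O yield, promote→Q0. Q0=[P3] Q1=[P1,P2] Q2=[]
t=13-14: P3@Q0 runs 1, rem=6, I/O yield, promote→Q0. Q0=[P3] Q1=[P1,P2] Q2=[]
t=14-15: P3@Q0 runs 1, rem=5, I/O yield, promote→Q0. Q0=[P3] Q1=[P1,P2] Q2=[]
t=15-16: P3@Q0 runs 1, rem=4, I/O yield, promote→Q0. Q0=[P3] Q1=[P1,P2] Q2=[]
t=16-17: P3@Q0 runs 1, rem=3, I/O yield, promote→Q0. Q0=[P3] Q1=[P1,P2] Q2=[]
t=17-18: P3@Q0 runs 1, rem=2, I/O yield, promote→Q0. Q0=[P3] Q1=[P1,P2] Q2=[]
t=18-19: P3@Q0 runs 1, rem=1, I/O yield, promote→Q0. Q0=[P3] Q1=[P1,P2] Q2=[]
t=19-20: P3@Q0 runs 1, rem=0, completes. Q0=[] Q1=[P1,P2] Q2=[]
t=20-26: P1@Q1 runs 6, rem=4, quantum used, demote→Q2. Q0=[] Q1=[P2] Q2=[P1]
t=26-32: P2@Q1 runs 6, rem=1, quantum used, demote→Q2. Q0=[] Q1=[] Q2=[P1,P2]
t=32-36: P1@Q2 runs 4, rem=0, completes. Q0=[] Q1=[] Q2=[P2]
t=36-37: P2@Q2 runs 1, rem=0, completes. Q0=[] Q1=[] Q2=[]

Answer: 0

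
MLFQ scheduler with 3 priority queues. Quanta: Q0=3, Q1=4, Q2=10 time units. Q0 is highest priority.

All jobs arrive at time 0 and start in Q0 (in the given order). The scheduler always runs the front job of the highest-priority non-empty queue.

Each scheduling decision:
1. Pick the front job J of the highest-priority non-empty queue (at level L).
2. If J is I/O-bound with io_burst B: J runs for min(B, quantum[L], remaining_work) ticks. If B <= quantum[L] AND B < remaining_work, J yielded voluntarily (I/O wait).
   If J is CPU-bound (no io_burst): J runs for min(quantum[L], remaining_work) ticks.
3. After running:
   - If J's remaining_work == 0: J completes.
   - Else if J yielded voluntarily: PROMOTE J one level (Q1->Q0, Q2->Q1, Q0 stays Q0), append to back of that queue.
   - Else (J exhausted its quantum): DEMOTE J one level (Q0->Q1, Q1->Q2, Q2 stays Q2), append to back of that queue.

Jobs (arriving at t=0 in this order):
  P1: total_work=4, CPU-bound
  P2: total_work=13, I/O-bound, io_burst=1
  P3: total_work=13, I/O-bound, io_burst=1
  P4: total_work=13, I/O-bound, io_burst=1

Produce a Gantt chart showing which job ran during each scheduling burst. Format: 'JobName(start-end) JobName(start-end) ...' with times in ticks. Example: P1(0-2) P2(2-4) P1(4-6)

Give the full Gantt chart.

t=0-3: P1@Q0 runs 3, rem=1, quantum used, demote→Q1. Q0=[P2,P3,P4] Q1=[P1] Q2=[]
t=3-4: P2@Q0 runs 1, rem=12, I/O yield, promote→Q0. Q0=[P3,P4,P2] Q1=[P1] Q2=[]
t=4-5: P3@Q0 runs 1, rem=12, I/O yield, promote→Q0. Q0=[P4,P2,P3] Q1=[P1] Q2=[]
t=5-6: P4@Q0 runs 1, rem=12, I/O yield, promote→Q0. Q0=[P2,P3,P4] Q1=[P1] Q2=[]
t=6-7: P2@Q0 runs 1, rem=11, I/O yield, promote→Q0. Q0=[P3,P4,P2] Q1=[P1] Q2=[]
t=7-8: P3@Q0 runs 1, rem=11, I/O yield, promote→Q0. Q0=[P4,P2,P3] Q1=[P1] Q2=[]
t=8-9: P4@Q0 runs 1, rem=11, I/O yield, promote→Q0. Q0=[P2,P3,P4] Q1=[P1] Q2=[]
t=9-10: P2@Q0 runs 1, rem=10, I/O yield, promote→Q0. Q0=[P3,P4,P2] Q1=[P1] Q2=[]
t=10-11: P3@Q0 runs 1, rem=10, I/O yield, promote→Q0. Q0=[P4,P2,P3] Q1=[P1] Q2=[]
t=11-12: P4@Q0 runs 1, rem=10, I/O yield, promote→Q0. Q0=[P2,P3,P4] Q1=[P1] Q2=[]
t=12-13: P2@Q0 runs 1, rem=9, I/O yield, promote→Q0. Q0=[P3,P4,P2] Q1=[P1] Q2=[]
t=13-14: P3@Q0 runs 1, rem=9, I/O yield, promote→Q0. Q0=[P4,P2,P3] Q1=[P1] Q2=[]
t=14-15: P4@Q0 runs 1, rem=9, I/O yield, promote→Q0. Q0=[P2,P3,P4] Q1=[P1] Q2=[]
t=15-16: P2@Q0 runs 1, rem=8, I/O yield, promote→Q0. Q0=[P3,P4,P2] Q1=[P1] Q2=[]
t=16-17: P3@Q0 runs 1, rem=8, I/O yield, promote→Q0. Q0=[P4,P2,P3] Q1=[P1] Q2=[]
t=17-18: P4@Q0 runs 1, rem=8, I/O yield, promote→Q0. Q0=[P2,P3,P4] Q1=[P1] Q2=[]
t=18-19: P2@Q0 runs 1, rem=7, I/O yield, promote→Q0. Q0=[P3,P4,P2] Q1=[P1] Q2=[]
t=19-20: P3@Q0 runs 1, rem=7, I/O yield, promote→Q0. Q0=[P4,P2,P3] Q1=[P1] Q2=[]
t=20-21: P4@Q0 runs 1, rem=7, I/O yield, promote→Q0. Q0=[P2,P3,P4] Q1=[P1] Q2=[]
t=21-22: P2@Q0 runs 1, rem=6, I/O yield, promote→Q0. Q0=[P3,P4,P2] Q1=[P1] Q2=[]
t=22-23: P3@Q0 runs 1, rem=6, I/O yield, promote→Q0. Q0=[P4,P2,P3] Q1=[P1] Q2=[]
t=23-24: P4@Q0 runs 1, rem=6, I/O yield, promote→Q0. Q0=[P2,P3,P4] Q1=[P1] Q2=[]
t=24-25: P2@Q0 runs 1, rem=5, I/O yield, promote→Q0. Q0=[P3,P4,P2] Q1=[P1] Q2=[]
t=25-26: P3@Q0 runs 1, rem=5, I/O yield, promote→Q0. Q0=[P4,P2,P3] Q1=[P1] Q2=[]
t=26-27: P4@Q0 runs 1, rem=5, I/O yield, promote→Q0. Q0=[P2,P3,P4] Q1=[P1] Q2=[]
t=27-28: P2@Q0 runs 1, rem=4, I/O yield, promote→Q0. Q0=[P3,P4,P2] Q1=[P1] Q2=[]
t=28-29: P3@Q0 runs 1, rem=4, I/O yield, promote→Q0. Q0=[P4,P2,P3] Q1=[P1] Q2=[]
t=29-30: P4@Q0 runs 1, rem=4, I/O yield, promote→Q0. Q0=[P2,P3,P4] Q1=[P1] Q2=[]
t=30-31: P2@Q0 runs 1, rem=3, I/O yield, promote→Q0. Q0=[P3,P4,P2] Q1=[P1] Q2=[]
t=31-32: P3@Q0 runs 1, rem=3, I/O yield, promote→Q0. Q0=[P4,P2,P3] Q1=[P1] Q2=[]
t=32-33: P4@Q0 runs 1, rem=3, I/O yield, promote→Q0. Q0=[P2,P3,P4] Q1=[P1] Q2=[]
t=33-34: P2@Q0 runs 1, rem=2, I/O yield, promote→Q0. Q0=[P3,P4,P2] Q1=[P1] Q2=[]
t=34-35: P3@Q0 runs 1, rem=2, I/O yield, promote→Q0. Q0=[P4,P2,P3] Q1=[P1] Q2=[]
t=35-36: P4@Q0 runs 1, rem=2, I/O yield, promote→Q0. Q0=[P2,P3,P4] Q1=[P1] Q2=[]
t=36-37: P2@Q0 runs 1, rem=1, I/O yield, promote→Q0. Q0=[P3,P4,P2] Q1=[P1] Q2=[]
t=37-38: P3@Q0 runs 1, rem=1, I/O yield, promote→Q0. Q0=[P4,P2,P3] Q1=[P1] Q2=[]
t=38-39: P4@Q0 runs 1, rem=1, I/O yield, promote→Q0. Q0=[P2,P3,P4] Q1=[P1] Q2=[]
t=39-40: P2@Q0 runs 1, rem=0, completes. Q0=[P3,P4] Q1=[P1] Q2=[]
t=40-41: P3@Q0 runs 1, rem=0, completes. Q0=[P4] Q1=[P1] Q2=[]
t=41-42: P4@Q0 runs 1, rem=0, completes. Q0=[] Q1=[P1] Q2=[]
t=42-43: P1@Q1 runs 1, rem=0, completes. Q0=[] Q1=[] Q2=[]

Answer: P1(0-3) P2(3-4) P3(4-5) P4(5-6) P2(6-7) P3(7-8) P4(8-9) P2(9-10) P3(10-11) P4(11-12) P2(12-13) P3(13-14) P4(14-15) P2(15-16) P3(16-17) P4(17-18) P2(18-19) P3(19-20) P4(20-21) P2(21-22) P3(22-23) P4(23-24) P2(24-25) P3(25-26) P4(26-27) P2(27-28) P3(28-29) P4(29-30) P2(30-31) P3(31-32) P4(32-33) P2(33-34) P3(34-35) P4(35-36) P2(36-37) P3(37-38) P4(38-39) P2(39-40) P3(40-41) P4(41-42) P1(42-43)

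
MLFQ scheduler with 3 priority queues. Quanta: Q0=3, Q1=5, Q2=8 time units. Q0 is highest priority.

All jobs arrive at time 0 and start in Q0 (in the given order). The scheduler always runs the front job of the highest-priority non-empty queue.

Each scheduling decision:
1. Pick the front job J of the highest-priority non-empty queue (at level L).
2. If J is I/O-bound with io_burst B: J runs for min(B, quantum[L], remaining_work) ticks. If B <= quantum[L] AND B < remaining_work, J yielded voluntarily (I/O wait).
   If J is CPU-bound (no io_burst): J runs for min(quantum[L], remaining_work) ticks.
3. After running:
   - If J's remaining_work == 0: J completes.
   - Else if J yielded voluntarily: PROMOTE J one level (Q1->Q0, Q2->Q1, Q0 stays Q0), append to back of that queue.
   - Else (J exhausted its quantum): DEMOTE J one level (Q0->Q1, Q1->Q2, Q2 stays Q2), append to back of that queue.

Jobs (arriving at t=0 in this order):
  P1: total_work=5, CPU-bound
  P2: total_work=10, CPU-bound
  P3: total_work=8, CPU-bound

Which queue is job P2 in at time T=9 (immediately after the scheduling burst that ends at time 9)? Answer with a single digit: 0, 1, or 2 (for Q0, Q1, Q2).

t=0-3: P1@Q0 runs 3, rem=2, quantum used, demote→Q1. Q0=[P2,P3] Q1=[P1] Q2=[]
t=3-6: P2@Q0 runs 3, rem=7, quantum used, demote→Q1. Q0=[P3] Q1=[P1,P2] Q2=[]
t=6-9: P3@Q0 runs 3, rem=5, quantum used, demote→Q1. Q0=[] Q1=[P1,P2,P3] Q2=[]
t=9-11: P1@Q1 runs 2, rem=0, completes. Q0=[] Q1=[P2,P3] Q2=[]
t=11-16: P2@Q1 runs 5, rem=2, quantum used, demote→Q2. Q0=[] Q1=[P3] Q2=[P2]
t=16-21: P3@Q1 runs 5, rem=0, completes. Q0=[] Q1=[] Q2=[P2]
t=21-23: P2@Q2 runs 2, rem=0, completes. Q0=[] Q1=[] Q2=[]

Answer: 1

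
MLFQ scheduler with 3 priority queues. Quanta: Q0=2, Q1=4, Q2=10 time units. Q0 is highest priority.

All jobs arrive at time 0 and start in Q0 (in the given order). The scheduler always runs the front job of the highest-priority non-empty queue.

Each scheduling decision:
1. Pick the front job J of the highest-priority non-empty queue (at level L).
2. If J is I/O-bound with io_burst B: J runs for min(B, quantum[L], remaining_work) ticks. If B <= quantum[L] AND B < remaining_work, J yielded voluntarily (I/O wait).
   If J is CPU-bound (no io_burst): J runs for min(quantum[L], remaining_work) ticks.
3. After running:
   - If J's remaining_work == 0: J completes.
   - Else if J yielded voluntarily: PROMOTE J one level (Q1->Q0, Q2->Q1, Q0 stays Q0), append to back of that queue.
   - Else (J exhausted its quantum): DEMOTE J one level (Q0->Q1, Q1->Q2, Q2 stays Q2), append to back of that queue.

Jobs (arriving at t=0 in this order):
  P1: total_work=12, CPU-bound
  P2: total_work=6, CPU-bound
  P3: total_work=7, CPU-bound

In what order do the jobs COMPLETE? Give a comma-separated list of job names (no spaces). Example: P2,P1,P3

Answer: P2,P1,P3

Derivation:
t=0-2: P1@Q0 runs 2, rem=10, quantum used, demote→Q1. Q0=[P2,P3] Q1=[P1] Q2=[]
t=2-4: P2@Q0 runs 2, rem=4, quantum used, demote→Q1. Q0=[P3] Q1=[P1,P2] Q2=[]
t=4-6: P3@Q0 runs 2, rem=5, quantum used, demote→Q1. Q0=[] Q1=[P1,P2,P3] Q2=[]
t=6-10: P1@Q1 runs 4, rem=6, quantum used, demote→Q2. Q0=[] Q1=[P2,P3] Q2=[P1]
t=10-14: P2@Q1 runs 4, rem=0, completes. Q0=[] Q1=[P3] Q2=[P1]
t=14-18: P3@Q1 runs 4, rem=1, quantum used, demote→Q2. Q0=[] Q1=[] Q2=[P1,P3]
t=18-24: P1@Q2 runs 6, rem=0, completes. Q0=[] Q1=[] Q2=[P3]
t=24-25: P3@Q2 runs 1, rem=0, completes. Q0=[] Q1=[] Q2=[]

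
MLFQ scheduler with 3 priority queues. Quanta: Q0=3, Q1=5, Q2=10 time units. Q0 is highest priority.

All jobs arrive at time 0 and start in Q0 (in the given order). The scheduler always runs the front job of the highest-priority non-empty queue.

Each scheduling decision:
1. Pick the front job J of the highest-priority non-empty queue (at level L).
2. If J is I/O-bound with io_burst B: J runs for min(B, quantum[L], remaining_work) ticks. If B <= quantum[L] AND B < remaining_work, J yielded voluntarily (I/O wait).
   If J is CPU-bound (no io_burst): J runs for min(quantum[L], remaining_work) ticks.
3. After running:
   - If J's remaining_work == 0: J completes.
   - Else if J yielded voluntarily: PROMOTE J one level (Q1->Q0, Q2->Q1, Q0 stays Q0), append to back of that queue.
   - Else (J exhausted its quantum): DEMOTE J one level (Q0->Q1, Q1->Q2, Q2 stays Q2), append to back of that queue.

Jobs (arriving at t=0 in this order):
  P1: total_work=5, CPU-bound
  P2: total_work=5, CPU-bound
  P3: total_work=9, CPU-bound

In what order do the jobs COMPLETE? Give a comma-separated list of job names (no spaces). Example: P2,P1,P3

Answer: P1,P2,P3

Derivation:
t=0-3: P1@Q0 runs 3, rem=2, quantum used, demote→Q1. Q0=[P2,P3] Q1=[P1] Q2=[]
t=3-6: P2@Q0 runs 3, rem=2, quantum used, demote→Q1. Q0=[P3] Q1=[P1,P2] Q2=[]
t=6-9: P3@Q0 runs 3, rem=6, quantum used, demote→Q1. Q0=[] Q1=[P1,P2,P3] Q2=[]
t=9-11: P1@Q1 runs 2, rem=0, completes. Q0=[] Q1=[P2,P3] Q2=[]
t=11-13: P2@Q1 runs 2, rem=0, completes. Q0=[] Q1=[P3] Q2=[]
t=13-18: P3@Q1 runs 5, rem=1, quantum used, demote→Q2. Q0=[] Q1=[] Q2=[P3]
t=18-19: P3@Q2 runs 1, rem=0, completes. Q0=[] Q1=[] Q2=[]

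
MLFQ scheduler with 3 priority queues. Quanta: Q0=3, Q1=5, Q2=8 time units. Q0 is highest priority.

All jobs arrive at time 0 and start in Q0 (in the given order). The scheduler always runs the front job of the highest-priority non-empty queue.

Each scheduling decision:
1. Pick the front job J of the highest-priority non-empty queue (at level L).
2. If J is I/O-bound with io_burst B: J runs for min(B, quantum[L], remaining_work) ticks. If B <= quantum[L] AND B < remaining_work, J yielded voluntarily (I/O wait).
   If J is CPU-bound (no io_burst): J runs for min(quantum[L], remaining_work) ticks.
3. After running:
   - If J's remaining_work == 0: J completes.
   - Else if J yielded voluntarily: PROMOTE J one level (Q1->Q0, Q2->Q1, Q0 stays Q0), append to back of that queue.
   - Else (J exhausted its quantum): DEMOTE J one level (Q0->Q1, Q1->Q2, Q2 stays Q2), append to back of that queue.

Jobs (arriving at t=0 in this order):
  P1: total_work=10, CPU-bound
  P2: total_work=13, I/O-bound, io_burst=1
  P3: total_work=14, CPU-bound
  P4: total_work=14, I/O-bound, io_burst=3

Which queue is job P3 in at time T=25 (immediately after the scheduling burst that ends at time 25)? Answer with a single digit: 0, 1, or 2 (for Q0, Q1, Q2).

t=0-3: P1@Q0 runs 3, rem=7, quantum used, demote→Q1. Q0=[P2,P3,P4] Q1=[P1] Q2=[]
t=3-4: P2@Q0 runs 1, rem=12, I/O yield, promote→Q0. Q0=[P3,P4,P2] Q1=[P1] Q2=[]
t=4-7: P3@Q0 runs 3, rem=11, quantum used, demote→Q1. Q0=[P4,P2] Q1=[P1,P3] Q2=[]
t=7-10: P4@Q0 runs 3, rem=11, I/O yield, promote→Q0. Q0=[P2,P4] Q1=[P1,P3] Q2=[]
t=10-11: P2@Q0 runs 1, rem=11, I/O yield, promote→Q0. Q0=[P4,P2] Q1=[P1,P3] Q2=[]
t=11-14: P4@Q0 runs 3, rem=8, I/O yield, promote→Q0. Q0=[P2,P4] Q1=[P1,P3] Q2=[]
t=14-15: P2@Q0 runs 1, rem=10, I/O yield, promote→Q0. Q0=[P4,P2] Q1=[P1,P3] Q2=[]
t=15-18: P4@Q0 runs 3, rem=5, I/O yield, promote→Q0. Q0=[P2,P4] Q1=[P1,P3] Q2=[]
t=18-19: P2@Q0 runs 1, rem=9, I/O yield, promote→Q0. Q0=[P4,P2] Q1=[P1,P3] Q2=[]
t=19-22: P4@Q0 runs 3, rem=2, I/O yield, promote→Q0. Q0=[P2,P4] Q1=[P1,P3] Q2=[]
t=22-23: P2@Q0 runs 1, rem=8, I/O yield, promote→Q0. Q0=[P4,P2] Q1=[P1,P3] Q2=[]
t=23-25: P4@Q0 runs 2, rem=0, completes. Q0=[P2] Q1=[P1,P3] Q2=[]
t=25-26: P2@Q0 runs 1, rem=7, I/O yield, promote→Q0. Q0=[P2] Q1=[P1,P3] Q2=[]
t=26-27: P2@Q0 runs 1, rem=6, I/O yield, promote→Q0. Q0=[P2] Q1=[P1,P3] Q2=[]
t=27-28: P2@Q0 runs 1, rem=5, I/O yield, promote→Q0. Q0=[P2] Q1=[P1,P3] Q2=[]
t=28-29: P2@Q0 runs 1, rem=4, I/O yield, promote→Q0. Q0=[P2] Q1=[P1,P3] Q2=[]
t=29-30: P2@Q0 runs 1, rem=3, I/O yield, promote→Q0. Q0=[P2] Q1=[P1,P3] Q2=[]
t=30-31: P2@Q0 runs 1, rem=2, I/O yield, promote→Q0. Q0=[P2] Q1=[P1,P3] Q2=[]
t=31-32: P2@Q0 runs 1, rem=1, I/O yield, promote→Q0. Q0=[P2] Q1=[P1,P3] Q2=[]
t=32-33: P2@Q0 runs 1, rem=0, completes. Q0=[] Q1=[P1,P3] Q2=[]
t=33-38: P1@Q1 runs 5, rem=2, quantum used, demote→Q2. Q0=[] Q1=[P3] Q2=[P1]
t=38-43: P3@Q1 runs 5, rem=6, quantum used, demote→Q2. Q0=[] Q1=[] Q2=[P1,P3]
t=43-45: P1@Q2 runs 2, rem=0, completes. Q0=[] Q1=[] Q2=[P3]
t=45-51: P3@Q2 runs 6, rem=0, completes. Q0=[] Q1=[] Q2=[]

Answer: 1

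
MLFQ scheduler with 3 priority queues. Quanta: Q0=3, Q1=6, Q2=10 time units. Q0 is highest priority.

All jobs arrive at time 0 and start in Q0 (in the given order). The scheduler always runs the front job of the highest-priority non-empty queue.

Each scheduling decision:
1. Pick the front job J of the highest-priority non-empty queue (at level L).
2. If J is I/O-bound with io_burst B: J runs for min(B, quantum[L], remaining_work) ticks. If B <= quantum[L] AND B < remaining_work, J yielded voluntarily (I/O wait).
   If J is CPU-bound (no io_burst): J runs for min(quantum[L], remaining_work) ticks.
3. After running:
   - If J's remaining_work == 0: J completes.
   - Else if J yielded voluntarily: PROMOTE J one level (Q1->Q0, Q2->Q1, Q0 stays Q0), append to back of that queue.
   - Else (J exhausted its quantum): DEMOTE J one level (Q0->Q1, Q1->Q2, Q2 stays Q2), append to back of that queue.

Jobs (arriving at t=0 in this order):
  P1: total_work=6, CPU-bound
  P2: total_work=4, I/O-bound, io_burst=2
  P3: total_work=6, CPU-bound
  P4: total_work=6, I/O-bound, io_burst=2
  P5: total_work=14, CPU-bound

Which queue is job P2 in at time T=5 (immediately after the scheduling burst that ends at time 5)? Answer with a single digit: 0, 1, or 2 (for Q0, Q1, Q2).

t=0-3: P1@Q0 runs 3, rem=3, quantum used, demote→Q1. Q0=[P2,P3,P4,P5] Q1=[P1] Q2=[]
t=3-5: P2@Q0 runs 2, rem=2, I/O yield, promote→Q0. Q0=[P3,P4,P5,P2] Q1=[P1] Q2=[]
t=5-8: P3@Q0 runs 3, rem=3, quantum used, demote→Q1. Q0=[P4,P5,P2] Q1=[P1,P3] Q2=[]
t=8-10: P4@Q0 runs 2, rem=4, I/O yield, promote→Q0. Q0=[P5,P2,P4] Q1=[P1,P3] Q2=[]
t=10-13: P5@Q0 runs 3, rem=11, quantum used, demote→Q1. Q0=[P2,P4] Q1=[P1,P3,P5] Q2=[]
t=13-15: P2@Q0 runs 2, rem=0, completes. Q0=[P4] Q1=[P1,P3,P5] Q2=[]
t=15-17: P4@Q0 runs 2, rem=2, I/O yield, promote→Q0. Q0=[P4] Q1=[P1,P3,P5] Q2=[]
t=17-19: P4@Q0 runs 2, rem=0, completes. Q0=[] Q1=[P1,P3,P5] Q2=[]
t=19-22: P1@Q1 runs 3, rem=0, completes. Q0=[] Q1=[P3,P5] Q2=[]
t=22-25: P3@Q1 runs 3, rem=0, completes. Q0=[] Q1=[P5] Q2=[]
t=25-31: P5@Q1 runs 6, rem=5, quantum used, demote→Q2. Q0=[] Q1=[] Q2=[P5]
t=31-36: P5@Q2 runs 5, rem=0, completes. Q0=[] Q1=[] Q2=[]

Answer: 0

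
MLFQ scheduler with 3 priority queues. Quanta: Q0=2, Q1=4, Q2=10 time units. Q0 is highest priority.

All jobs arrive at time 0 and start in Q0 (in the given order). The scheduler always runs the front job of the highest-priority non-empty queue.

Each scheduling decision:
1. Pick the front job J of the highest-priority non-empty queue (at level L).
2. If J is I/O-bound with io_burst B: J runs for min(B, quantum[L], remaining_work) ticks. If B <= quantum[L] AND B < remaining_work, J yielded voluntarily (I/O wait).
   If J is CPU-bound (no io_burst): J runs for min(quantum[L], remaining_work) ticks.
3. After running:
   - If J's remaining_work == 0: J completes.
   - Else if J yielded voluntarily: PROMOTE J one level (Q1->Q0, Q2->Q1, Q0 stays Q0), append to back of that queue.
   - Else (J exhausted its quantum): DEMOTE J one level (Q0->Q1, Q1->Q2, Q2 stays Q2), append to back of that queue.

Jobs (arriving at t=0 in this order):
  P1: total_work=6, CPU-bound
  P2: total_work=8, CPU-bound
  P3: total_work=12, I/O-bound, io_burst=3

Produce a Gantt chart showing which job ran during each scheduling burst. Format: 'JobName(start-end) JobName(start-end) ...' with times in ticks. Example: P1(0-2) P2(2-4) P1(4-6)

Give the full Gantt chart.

t=0-2: P1@Q0 runs 2, rem=4, quantum used, demote→Q1. Q0=[P2,P3] Q1=[P1] Q2=[]
t=2-4: P2@Q0 runs 2, rem=6, quantum used, demote→Q1. Q0=[P3] Q1=[P1,P2] Q2=[]
t=4-6: P3@Q0 runs 2, rem=10, quantum used, demote→Q1. Q0=[] Q1=[P1,P2,P3] Q2=[]
t=6-10: P1@Q1 runs 4, rem=0, completes. Q0=[] Q1=[P2,P3] Q2=[]
t=10-14: P2@Q1 runs 4, rem=2, quantum used, demote→Q2. Q0=[] Q1=[P3] Q2=[P2]
t=14-17: P3@Q1 runs 3, rem=7, I/O yield, promote→Q0. Q0=[P3] Q1=[] Q2=[P2]
t=17-19: P3@Q0 runs 2, rem=5, quantum used, demote→Q1. Q0=[] Q1=[P3] Q2=[P2]
t=19-22: P3@Q1 runs 3, rem=2, I/O yield, promote→Q0. Q0=[P3] Q1=[] Q2=[P2]
t=22-24: P3@Q0 runs 2, rem=0, completes. Q0=[] Q1=[] Q2=[P2]
t=24-26: P2@Q2 runs 2, rem=0, completes. Q0=[] Q1=[] Q2=[]

Answer: P1(0-2) P2(2-4) P3(4-6) P1(6-10) P2(10-14) P3(14-17) P3(17-19) P3(19-22) P3(22-24) P2(24-26)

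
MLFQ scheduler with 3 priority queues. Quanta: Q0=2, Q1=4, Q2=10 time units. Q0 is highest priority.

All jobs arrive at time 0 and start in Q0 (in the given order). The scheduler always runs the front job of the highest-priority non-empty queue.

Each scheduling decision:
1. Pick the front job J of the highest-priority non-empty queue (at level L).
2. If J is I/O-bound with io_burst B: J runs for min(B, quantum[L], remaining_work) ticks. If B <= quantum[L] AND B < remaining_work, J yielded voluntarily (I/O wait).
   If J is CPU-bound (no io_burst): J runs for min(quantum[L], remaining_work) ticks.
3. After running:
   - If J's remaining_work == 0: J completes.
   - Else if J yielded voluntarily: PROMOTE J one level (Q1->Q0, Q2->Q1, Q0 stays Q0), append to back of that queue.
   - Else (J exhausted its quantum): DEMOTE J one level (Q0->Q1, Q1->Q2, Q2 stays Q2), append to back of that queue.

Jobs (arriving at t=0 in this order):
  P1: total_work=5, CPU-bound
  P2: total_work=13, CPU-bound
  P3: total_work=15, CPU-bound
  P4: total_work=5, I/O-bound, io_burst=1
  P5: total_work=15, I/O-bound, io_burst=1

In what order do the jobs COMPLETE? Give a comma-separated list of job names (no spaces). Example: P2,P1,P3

Answer: P4,P5,P1,P2,P3

Derivation:
t=0-2: P1@Q0 runs 2, rem=3, quantum used, demote→Q1. Q0=[P2,P3,P4,P5] Q1=[P1] Q2=[]
t=2-4: P2@Q0 runs 2, rem=11, quantum used, demote→Q1. Q0=[P3,P4,P5] Q1=[P1,P2] Q2=[]
t=4-6: P3@Q0 runs 2, rem=13, quantum used, demote→Q1. Q0=[P4,P5] Q1=[P1,P2,P3] Q2=[]
t=6-7: P4@Q0 runs 1, rem=4, I/O yield, promote→Q0. Q0=[P5,P4] Q1=[P1,P2,P3] Q2=[]
t=7-8: P5@Q0 runs 1, rem=14, I/O yield, promote→Q0. Q0=[P4,P5] Q1=[P1,P2,P3] Q2=[]
t=8-9: P4@Q0 runs 1, rem=3, I/O yield, promote→Q0. Q0=[P5,P4] Q1=[P1,P2,P3] Q2=[]
t=9-10: P5@Q0 runs 1, rem=13, I/O yield, promote→Q0. Q0=[P4,P5] Q1=[P1,P2,P3] Q2=[]
t=10-11: P4@Q0 runs 1, rem=2, I/O yield, promote→Q0. Q0=[P5,P4] Q1=[P1,P2,P3] Q2=[]
t=11-12: P5@Q0 runs 1, rem=12, I/O yield, promote→Q0. Q0=[P4,P5] Q1=[P1,P2,P3] Q2=[]
t=12-13: P4@Q0 runs 1, rem=1, I/O yield, promote→Q0. Q0=[P5,P4] Q1=[P1,P2,P3] Q2=[]
t=13-14: P5@Q0 runs 1, rem=11, I/O yield, promote→Q0. Q0=[P4,P5] Q1=[P1,P2,P3] Q2=[]
t=14-15: P4@Q0 runs 1, rem=0, completes. Q0=[P5] Q1=[P1,P2,P3] Q2=[]
t=15-16: P5@Q0 runs 1, rem=10, I/O yield, promote→Q0. Q0=[P5] Q1=[P1,P2,P3] Q2=[]
t=16-17: P5@Q0 runs 1, rem=9, I/O yield, promote→Q0. Q0=[P5] Q1=[P1,P2,P3] Q2=[]
t=17-18: P5@Q0 runs 1, rem=8, I/O yield, promote→Q0. Q0=[P5] Q1=[P1,P2,P3] Q2=[]
t=18-19: P5@Q0 runs 1, rem=7, I/O yield, promote→Q0. Q0=[P5] Q1=[P1,P2,P3] Q2=[]
t=19-20: P5@Q0 runs 1, rem=6, I/O yield, promote→Q0. Q0=[P5] Q1=[P1,P2,P3] Q2=[]
t=20-21: P5@Q0 runs 1, rem=5, I/O yield, promote→Q0. Q0=[P5] Q1=[P1,P2,P3] Q2=[]
t=21-22: P5@Q0 runs 1, rem=4, I/O yield, promote→Q0. Q0=[P5] Q1=[P1,P2,P3] Q2=[]
t=22-23: P5@Q0 runs 1, rem=3, I/O yield, promote→Q0. Q0=[P5] Q1=[P1,P2,P3] Q2=[]
t=23-24: P5@Q0 runs 1, rem=2, I/O yield, promote→Q0. Q0=[P5] Q1=[P1,P2,P3] Q2=[]
t=24-25: P5@Q0 runs 1, rem=1, I/O yield, promote→Q0. Q0=[P5] Q1=[P1,P2,P3] Q2=[]
t=25-26: P5@Q0 runs 1, rem=0, completes. Q0=[] Q1=[P1,P2,P3] Q2=[]
t=26-29: P1@Q1 runs 3, rem=0, completes. Q0=[] Q1=[P2,P3] Q2=[]
t=29-33: P2@Q1 runs 4, rem=7, quantum used, demote→Q2. Q0=[] Q1=[P3] Q2=[P2]
t=33-37: P3@Q1 runs 4, rem=9, quantum used, demote→Q2. Q0=[] Q1=[] Q2=[P2,P3]
t=37-44: P2@Q2 runs 7, rem=0, completes. Q0=[] Q1=[] Q2=[P3]
t=44-53: P3@Q2 runs 9, rem=0, completes. Q0=[] Q1=[] Q2=[]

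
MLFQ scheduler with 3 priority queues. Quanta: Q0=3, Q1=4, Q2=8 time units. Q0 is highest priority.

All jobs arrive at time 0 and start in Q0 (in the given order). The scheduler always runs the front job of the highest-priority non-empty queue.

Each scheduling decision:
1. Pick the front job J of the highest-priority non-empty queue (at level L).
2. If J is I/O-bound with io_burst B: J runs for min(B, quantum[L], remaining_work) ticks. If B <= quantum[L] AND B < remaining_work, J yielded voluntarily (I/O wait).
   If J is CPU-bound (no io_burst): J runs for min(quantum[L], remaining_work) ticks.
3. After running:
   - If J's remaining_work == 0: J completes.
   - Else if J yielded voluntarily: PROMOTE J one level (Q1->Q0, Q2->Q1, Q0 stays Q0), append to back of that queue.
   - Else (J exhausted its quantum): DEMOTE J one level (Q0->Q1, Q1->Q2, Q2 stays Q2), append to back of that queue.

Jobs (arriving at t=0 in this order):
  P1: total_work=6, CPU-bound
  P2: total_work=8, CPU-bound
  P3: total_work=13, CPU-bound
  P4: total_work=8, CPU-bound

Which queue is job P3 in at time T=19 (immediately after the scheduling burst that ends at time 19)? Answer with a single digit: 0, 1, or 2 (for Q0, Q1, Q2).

Answer: 1

Derivation:
t=0-3: P1@Q0 runs 3, rem=3, quantum used, demote→Q1. Q0=[P2,P3,P4] Q1=[P1] Q2=[]
t=3-6: P2@Q0 runs 3, rem=5, quantum used, demote→Q1. Q0=[P3,P4] Q1=[P1,P2] Q2=[]
t=6-9: P3@Q0 runs 3, rem=10, quantum used, demote→Q1. Q0=[P4] Q1=[P1,P2,P3] Q2=[]
t=9-12: P4@Q0 runs 3, rem=5, quantum used, demote→Q1. Q0=[] Q1=[P1,P2,P3,P4] Q2=[]
t=12-15: P1@Q1 runs 3, rem=0, completes. Q0=[] Q1=[P2,P3,P4] Q2=[]
t=15-19: P2@Q1 runs 4, rem=1, quantum used, demote→Q2. Q0=[] Q1=[P3,P4] Q2=[P2]
t=19-23: P3@Q1 runs 4, rem=6, quantum used, demote→Q2. Q0=[] Q1=[P4] Q2=[P2,P3]
t=23-27: P4@Q1 runs 4, rem=1, quantum used, demote→Q2. Q0=[] Q1=[] Q2=[P2,P3,P4]
t=27-28: P2@Q2 runs 1, rem=0, completes. Q0=[] Q1=[] Q2=[P3,P4]
t=28-34: P3@Q2 runs 6, rem=0, completes. Q0=[] Q1=[] Q2=[P4]
t=34-35: P4@Q2 runs 1, rem=0, completes. Q0=[] Q1=[] Q2=[]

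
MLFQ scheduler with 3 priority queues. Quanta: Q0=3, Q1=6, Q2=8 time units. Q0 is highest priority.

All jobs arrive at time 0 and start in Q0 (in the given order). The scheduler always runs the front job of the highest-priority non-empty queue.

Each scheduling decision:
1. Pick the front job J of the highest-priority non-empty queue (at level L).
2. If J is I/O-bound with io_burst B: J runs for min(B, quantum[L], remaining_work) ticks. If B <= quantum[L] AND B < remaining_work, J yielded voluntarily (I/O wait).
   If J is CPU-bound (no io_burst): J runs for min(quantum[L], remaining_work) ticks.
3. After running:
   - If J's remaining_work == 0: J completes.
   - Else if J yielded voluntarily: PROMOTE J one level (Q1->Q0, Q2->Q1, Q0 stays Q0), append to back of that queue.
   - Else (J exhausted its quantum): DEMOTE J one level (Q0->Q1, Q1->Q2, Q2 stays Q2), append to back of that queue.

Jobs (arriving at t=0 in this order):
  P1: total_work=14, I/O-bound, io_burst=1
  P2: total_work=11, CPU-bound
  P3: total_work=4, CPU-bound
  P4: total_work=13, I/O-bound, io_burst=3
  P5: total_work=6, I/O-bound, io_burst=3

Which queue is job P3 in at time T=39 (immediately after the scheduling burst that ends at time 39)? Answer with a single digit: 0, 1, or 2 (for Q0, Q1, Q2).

Answer: 1

Derivation:
t=0-1: P1@Q0 runs 1, rem=13, I/O yield, promote→Q0. Q0=[P2,P3,P4,P5,P1] Q1=[] Q2=[]
t=1-4: P2@Q0 runs 3, rem=8, quantum used, demote→Q1. Q0=[P3,P4,P5,P1] Q1=[P2] Q2=[]
t=4-7: P3@Q0 runs 3, rem=1, quantum used, demote→Q1. Q0=[P4,P5,P1] Q1=[P2,P3] Q2=[]
t=7-10: P4@Q0 runs 3, rem=10, I/O yield, promote→Q0. Q0=[P5,P1,P4] Q1=[P2,P3] Q2=[]
t=10-13: P5@Q0 runs 3, rem=3, I/O yield, promote→Q0. Q0=[P1,P4,P5] Q1=[P2,P3] Q2=[]
t=13-14: P1@Q0 runs 1, rem=12, I/O yield, promote→Q0. Q0=[P4,P5,P1] Q1=[P2,P3] Q2=[]
t=14-17: P4@Q0 runs 3, rem=7, I/O yield, promote→Q0. Q0=[P5,P1,P4] Q1=[P2,P3] Q2=[]
t=17-20: P5@Q0 runs 3, rem=0, completes. Q0=[P1,P4] Q1=[P2,P3] Q2=[]
t=20-21: P1@Q0 runs 1, rem=11, I/O yield, promote→Q0. Q0=[P4,P1] Q1=[P2,P3] Q2=[]
t=21-24: P4@Q0 runs 3, rem=4, I/O yield, promote→Q0. Q0=[P1,P4] Q1=[P2,P3] Q2=[]
t=24-25: P1@Q0 runs 1, rem=10, I/O yield, promote→Q0. Q0=[P4,P1] Q1=[P2,P3] Q2=[]
t=25-28: P4@Q0 runs 3, rem=1, I/O yield, promote→Q0. Q0=[P1,P4] Q1=[P2,P3] Q2=[]
t=28-29: P1@Q0 runs 1, rem=9, I/O yield, promote→Q0. Q0=[P4,P1] Q1=[P2,P3] Q2=[]
t=29-30: P4@Q0 runs 1, rem=0, completes. Q0=[P1] Q1=[P2,P3] Q2=[]
t=30-31: P1@Q0 runs 1, rem=8, I/O yield, promote→Q0. Q0=[P1] Q1=[P2,P3] Q2=[]
t=31-32: P1@Q0 runs 1, rem=7, I/O yield, promote→Q0. Q0=[P1] Q1=[P2,P3] Q2=[]
t=32-33: P1@Q0 runs 1, rem=6, I/O yield, promote→Q0. Q0=[P1] Q1=[P2,P3] Q2=[]
t=33-34: P1@Q0 runs 1, rem=5, I/O yield, promote→Q0. Q0=[P1] Q1=[P2,P3] Q2=[]
t=34-35: P1@Q0 runs 1, rem=4, I/O yield, promote→Q0. Q0=[P1] Q1=[P2,P3] Q2=[]
t=35-36: P1@Q0 runs 1, rem=3, I/O yield, promote→Q0. Q0=[P1] Q1=[P2,P3] Q2=[]
t=36-37: P1@Q0 runs 1, rem=2, I/O yield, promote→Q0. Q0=[P1] Q1=[P2,P3] Q2=[]
t=37-38: P1@Q0 runs 1, rem=1, I/O yield, promote→Q0. Q0=[P1] Q1=[P2,P3] Q2=[]
t=38-39: P1@Q0 runs 1, rem=0, completes. Q0=[] Q1=[P2,P3] Q2=[]
t=39-45: P2@Q1 runs 6, rem=2, quantum used, demote→Q2. Q0=[] Q1=[P3] Q2=[P2]
t=45-46: P3@Q1 runs 1, rem=0, completes. Q0=[] Q1=[] Q2=[P2]
t=46-48: P2@Q2 runs 2, rem=0, completes. Q0=[] Q1=[] Q2=[]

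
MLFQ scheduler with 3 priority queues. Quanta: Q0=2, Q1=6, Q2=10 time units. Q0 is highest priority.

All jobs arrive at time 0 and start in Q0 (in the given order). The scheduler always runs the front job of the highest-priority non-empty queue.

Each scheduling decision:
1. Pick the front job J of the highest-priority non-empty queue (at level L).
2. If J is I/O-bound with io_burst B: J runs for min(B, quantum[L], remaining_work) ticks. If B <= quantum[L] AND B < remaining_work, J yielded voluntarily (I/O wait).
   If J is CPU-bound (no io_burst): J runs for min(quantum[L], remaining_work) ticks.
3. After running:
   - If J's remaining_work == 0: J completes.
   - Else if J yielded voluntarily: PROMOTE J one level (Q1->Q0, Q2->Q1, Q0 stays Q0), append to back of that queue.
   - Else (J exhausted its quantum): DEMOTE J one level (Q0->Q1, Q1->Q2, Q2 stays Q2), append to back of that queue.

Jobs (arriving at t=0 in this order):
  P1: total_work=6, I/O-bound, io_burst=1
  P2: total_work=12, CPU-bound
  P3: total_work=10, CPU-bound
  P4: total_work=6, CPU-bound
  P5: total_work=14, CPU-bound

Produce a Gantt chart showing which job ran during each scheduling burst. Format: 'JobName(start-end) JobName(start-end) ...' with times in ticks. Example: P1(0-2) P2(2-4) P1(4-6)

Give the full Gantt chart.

Answer: P1(0-1) P2(1-3) P3(3-5) P4(5-7) P5(7-9) P1(9-10) P1(10-11) P1(11-12) P1(12-13) P1(13-14) P2(14-20) P3(20-26) P4(26-30) P5(30-36) P2(36-40) P3(40-42) P5(42-48)

Derivation:
t=0-1: P1@Q0 runs 1, rem=5, I/O yield, promote→Q0. Q0=[P2,P3,P4,P5,P1] Q1=[] Q2=[]
t=1-3: P2@Q0 runs 2, rem=10, quantum used, demote→Q1. Q0=[P3,P4,P5,P1] Q1=[P2] Q2=[]
t=3-5: P3@Q0 runs 2, rem=8, quantum used, demote→Q1. Q0=[P4,P5,P1] Q1=[P2,P3] Q2=[]
t=5-7: P4@Q0 runs 2, rem=4, quantum used, demote→Q1. Q0=[P5,P1] Q1=[P2,P3,P4] Q2=[]
t=7-9: P5@Q0 runs 2, rem=12, quantum used, demote→Q1. Q0=[P1] Q1=[P2,P3,P4,P5] Q2=[]
t=9-10: P1@Q0 runs 1, rem=4, I/O yield, promote→Q0. Q0=[P1] Q1=[P2,P3,P4,P5] Q2=[]
t=10-11: P1@Q0 runs 1, rem=3, I/O yield, promote→Q0. Q0=[P1] Q1=[P2,P3,P4,P5] Q2=[]
t=11-12: P1@Q0 runs 1, rem=2, I/O yield, promote→Q0. Q0=[P1] Q1=[P2,P3,P4,P5] Q2=[]
t=12-13: P1@Q0 runs 1, rem=1, I/O yield, promote→Q0. Q0=[P1] Q1=[P2,P3,P4,P5] Q2=[]
t=13-14: P1@Q0 runs 1, rem=0, completes. Q0=[] Q1=[P2,P3,P4,P5] Q2=[]
t=14-20: P2@Q1 runs 6, rem=4, quantum used, demote→Q2. Q0=[] Q1=[P3,P4,P5] Q2=[P2]
t=20-26: P3@Q1 runs 6, rem=2, quantum used, demote→Q2. Q0=[] Q1=[P4,P5] Q2=[P2,P3]
t=26-30: P4@Q1 runs 4, rem=0, completes. Q0=[] Q1=[P5] Q2=[P2,P3]
t=30-36: P5@Q1 runs 6, rem=6, quantum used, demote→Q2. Q0=[] Q1=[] Q2=[P2,P3,P5]
t=36-40: P2@Q2 runs 4, rem=0, completes. Q0=[] Q1=[] Q2=[P3,P5]
t=40-42: P3@Q2 runs 2, rem=0, completes. Q0=[] Q1=[] Q2=[P5]
t=42-48: P5@Q2 runs 6, rem=0, completes. Q0=[] Q1=[] Q2=[]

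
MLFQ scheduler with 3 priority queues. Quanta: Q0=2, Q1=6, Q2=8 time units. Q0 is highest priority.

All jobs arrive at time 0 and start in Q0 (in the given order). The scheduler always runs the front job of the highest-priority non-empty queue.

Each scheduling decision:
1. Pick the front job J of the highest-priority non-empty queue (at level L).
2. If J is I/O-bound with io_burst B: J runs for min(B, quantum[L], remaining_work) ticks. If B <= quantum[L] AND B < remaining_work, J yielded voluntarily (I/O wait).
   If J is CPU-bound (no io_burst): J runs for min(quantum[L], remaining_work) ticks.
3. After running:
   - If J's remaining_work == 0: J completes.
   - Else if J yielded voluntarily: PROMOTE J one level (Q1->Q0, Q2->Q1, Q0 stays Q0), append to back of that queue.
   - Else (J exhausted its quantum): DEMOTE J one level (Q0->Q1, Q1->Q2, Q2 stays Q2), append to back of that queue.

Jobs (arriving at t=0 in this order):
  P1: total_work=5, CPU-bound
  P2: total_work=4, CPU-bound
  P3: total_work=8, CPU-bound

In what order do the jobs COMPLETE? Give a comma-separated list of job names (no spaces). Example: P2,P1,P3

t=0-2: P1@Q0 runs 2, rem=3, quantum used, demote→Q1. Q0=[P2,P3] Q1=[P1] Q2=[]
t=2-4: P2@Q0 runs 2, rem=2, quantum used, demote→Q1. Q0=[P3] Q1=[P1,P2] Q2=[]
t=4-6: P3@Q0 runs 2, rem=6, quantum used, demote→Q1. Q0=[] Q1=[P1,P2,P3] Q2=[]
t=6-9: P1@Q1 runs 3, rem=0, completes. Q0=[] Q1=[P2,P3] Q2=[]
t=9-11: P2@Q1 runs 2, rem=0, completes. Q0=[] Q1=[P3] Q2=[]
t=11-17: P3@Q1 runs 6, rem=0, completes. Q0=[] Q1=[] Q2=[]

Answer: P1,P2,P3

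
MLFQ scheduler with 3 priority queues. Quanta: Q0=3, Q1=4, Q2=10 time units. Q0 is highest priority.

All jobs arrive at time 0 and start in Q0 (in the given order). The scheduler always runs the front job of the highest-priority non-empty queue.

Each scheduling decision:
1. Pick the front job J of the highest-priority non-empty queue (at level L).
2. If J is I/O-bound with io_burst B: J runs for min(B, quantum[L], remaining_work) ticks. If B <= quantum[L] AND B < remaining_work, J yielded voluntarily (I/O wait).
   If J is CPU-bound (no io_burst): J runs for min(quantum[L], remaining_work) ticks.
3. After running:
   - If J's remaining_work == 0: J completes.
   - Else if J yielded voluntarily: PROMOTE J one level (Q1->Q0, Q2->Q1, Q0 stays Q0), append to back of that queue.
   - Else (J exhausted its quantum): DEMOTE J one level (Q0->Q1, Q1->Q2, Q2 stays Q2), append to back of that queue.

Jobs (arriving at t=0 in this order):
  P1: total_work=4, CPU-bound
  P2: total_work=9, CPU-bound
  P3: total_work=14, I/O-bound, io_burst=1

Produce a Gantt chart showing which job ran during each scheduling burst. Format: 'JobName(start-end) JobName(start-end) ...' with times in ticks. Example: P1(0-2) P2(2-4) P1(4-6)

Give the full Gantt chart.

t=0-3: P1@Q0 runs 3, rem=1, quantum used, demote→Q1. Q0=[P2,P3] Q1=[P1] Q2=[]
t=3-6: P2@Q0 runs 3, rem=6, quantum used, demote→Q1. Q0=[P3] Q1=[P1,P2] Q2=[]
t=6-7: P3@Q0 runs 1, rem=13, I/O yield, promote→Q0. Q0=[P3] Q1=[P1,P2] Q2=[]
t=7-8: P3@Q0 runs 1, rem=12, I/O yield, promote→Q0. Q0=[P3] Q1=[P1,P2] Q2=[]
t=8-9: P3@Q0 runs 1, rem=11, I/O yield, promote→Q0. Q0=[P3] Q1=[P1,P2] Q2=[]
t=9-10: P3@Q0 runs 1, rem=10, I/O yield, promote→Q0. Q0=[P3] Q1=[P1,P2] Q2=[]
t=10-11: P3@Q0 runs 1, rem=9, I/O yield, promote→Q0. Q0=[P3] Q1=[P1,P2] Q2=[]
t=11-12: P3@Q0 runs 1, rem=8, I/O yield, promote→Q0. Q0=[P3] Q1=[P1,P2] Q2=[]
t=12-13: P3@Q0 runs 1, rem=7, I/O yield, promote→Q0. Q0=[P3] Q1=[P1,P2] Q2=[]
t=13-14: P3@Q0 runs 1, rem=6, I/O yield, promote→Q0. Q0=[P3] Q1=[P1,P2] Q2=[]
t=14-15: P3@Q0 runs 1, rem=5, I/O yield, promote→Q0. Q0=[P3] Q1=[P1,P2] Q2=[]
t=15-16: P3@Q0 runs 1, rem=4, I/O yield, promote→Q0. Q0=[P3] Q1=[P1,P2] Q2=[]
t=16-17: P3@Q0 runs 1, rem=3, I/O yield, promote→Q0. Q0=[P3] Q1=[P1,P2] Q2=[]
t=17-18: P3@Q0 runs 1, rem=2, I/O yield, promote→Q0. Q0=[P3] Q1=[P1,P2] Q2=[]
t=18-19: P3@Q0 runs 1, rem=1, I/O yield, promote→Q0. Q0=[P3] Q1=[P1,P2] Q2=[]
t=19-20: P3@Q0 runs 1, rem=0, completes. Q0=[] Q1=[P1,P2] Q2=[]
t=20-21: P1@Q1 runs 1, rem=0, completes. Q0=[] Q1=[P2] Q2=[]
t=21-25: P2@Q1 runs 4, rem=2, quantum used, demote→Q2. Q0=[] Q1=[] Q2=[P2]
t=25-27: P2@Q2 runs 2, rem=0, completes. Q0=[] Q1=[] Q2=[]

Answer: P1(0-3) P2(3-6) P3(6-7) P3(7-8) P3(8-9) P3(9-10) P3(10-11) P3(11-12) P3(12-13) P3(13-14) P3(14-15) P3(15-16) P3(16-17) P3(17-18) P3(18-19) P3(19-20) P1(20-21) P2(21-25) P2(25-27)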